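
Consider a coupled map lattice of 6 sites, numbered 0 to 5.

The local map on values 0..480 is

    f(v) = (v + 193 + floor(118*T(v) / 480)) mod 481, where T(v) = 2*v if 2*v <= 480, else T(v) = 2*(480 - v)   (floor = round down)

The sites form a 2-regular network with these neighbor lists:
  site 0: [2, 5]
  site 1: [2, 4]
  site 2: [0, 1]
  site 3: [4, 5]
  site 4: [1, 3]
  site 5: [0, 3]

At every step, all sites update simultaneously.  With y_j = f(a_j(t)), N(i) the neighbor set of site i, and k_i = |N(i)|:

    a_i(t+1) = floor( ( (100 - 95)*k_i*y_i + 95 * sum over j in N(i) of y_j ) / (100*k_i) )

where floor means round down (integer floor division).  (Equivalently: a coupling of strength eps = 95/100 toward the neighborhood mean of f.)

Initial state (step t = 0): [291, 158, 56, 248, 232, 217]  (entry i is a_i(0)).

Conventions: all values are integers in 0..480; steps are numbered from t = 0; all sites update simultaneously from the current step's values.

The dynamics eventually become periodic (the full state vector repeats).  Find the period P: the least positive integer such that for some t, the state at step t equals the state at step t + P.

Simulating step by step:
t=0: [291, 158, 56, 248, 232, 217]
t=1: [152, 180, 262, 47, 241, 82]
t=2: [209, 94, 422, 196, 347, 339]
t=3: [135, 152, 177, 116, 166, 18]
t=4: [340, 447, 409, 331, 394, 371]
t=5: [144, 152, 147, 140, 145, 118]
t=6: [391, 410, 412, 389, 409, 402]
t=7: [154, 156, 151, 153, 150, 145]
t=8: [413, 417, 423, 412, 422, 420]
t=9: [161, 162, 158, 161, 158, 157]
t=10: [427, 428, 433, 427, 433, 432]
t=11: [167, 167, 165, 167, 165, 165]
t=12: [439, 439, 441, 439, 441, 441]
t=13: [171, 171, 171, 171, 171, 171]
t=14: [448, 448, 448, 448, 448, 448]
t=15: [175, 175, 175, 175, 175, 175]
t=16: [454, 454, 454, 454, 454, 454]
t=17: [178, 178, 178, 178, 178, 178]
t=18: [458, 458, 458, 458, 458, 458]
t=19: [180, 180, 180, 180, 180, 180]
t=20: [461, 461, 461, 461, 461, 461]
t=21: [182, 182, 182, 182, 182, 182]
t=22: [464, 464, 464, 464, 464, 464]
t=23: [183, 183, 183, 183, 183, 183]
t=24: [465, 465, 465, 465, 465, 465]
t=25: [184, 184, 184, 184, 184, 184]
t=26: [467, 467, 467, 467, 467, 467]
t=27: [185, 185, 185, 185, 185, 185]
t=28: [468, 468, 468, 468, 468, 468]
t=29: [185, 185, 185, 185, 185, 185]

Answer: 2
Key observation: The state at step 27, [185, 185, 185, 185, 185, 185], reappears at step 29 — and no state repeats earlier — so the cycle the system enters has period 2.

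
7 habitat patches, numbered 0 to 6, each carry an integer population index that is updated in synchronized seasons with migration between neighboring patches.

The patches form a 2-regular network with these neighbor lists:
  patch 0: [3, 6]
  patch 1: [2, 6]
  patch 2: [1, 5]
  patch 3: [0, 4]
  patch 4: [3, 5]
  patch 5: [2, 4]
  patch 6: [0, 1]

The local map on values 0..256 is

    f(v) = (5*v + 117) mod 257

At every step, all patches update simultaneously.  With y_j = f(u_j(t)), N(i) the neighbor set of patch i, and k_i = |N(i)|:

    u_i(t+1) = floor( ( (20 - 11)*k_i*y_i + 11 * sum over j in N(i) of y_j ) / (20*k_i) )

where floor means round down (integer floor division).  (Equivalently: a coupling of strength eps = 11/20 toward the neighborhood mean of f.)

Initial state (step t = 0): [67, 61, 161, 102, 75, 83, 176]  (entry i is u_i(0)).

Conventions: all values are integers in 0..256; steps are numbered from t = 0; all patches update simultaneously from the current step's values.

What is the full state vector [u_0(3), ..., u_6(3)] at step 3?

Answer: [115, 188, 120, 148, 166, 110, 166]

Derivation:
t=0: [67, 61, 161, 102, 75, 83, 176]
t=1: [180, 177, 118, 169, 141, 114, 200]
t=2: [187, 181, 197, 167, 123, 144, 171]
t=3: [115, 188, 120, 148, 166, 110, 166]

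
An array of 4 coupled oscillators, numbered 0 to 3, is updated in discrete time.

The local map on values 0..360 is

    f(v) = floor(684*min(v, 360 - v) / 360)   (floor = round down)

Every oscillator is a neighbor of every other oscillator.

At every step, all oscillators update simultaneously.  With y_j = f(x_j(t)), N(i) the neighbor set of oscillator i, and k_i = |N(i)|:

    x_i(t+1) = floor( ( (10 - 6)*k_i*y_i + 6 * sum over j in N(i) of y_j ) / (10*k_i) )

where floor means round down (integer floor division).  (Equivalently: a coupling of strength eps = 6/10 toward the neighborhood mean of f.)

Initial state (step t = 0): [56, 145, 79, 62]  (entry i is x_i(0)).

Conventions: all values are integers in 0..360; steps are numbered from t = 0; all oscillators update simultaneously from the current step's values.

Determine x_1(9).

Answer: x_1(9) = 269

Derivation:
t=0: [56, 145, 79, 62]
t=1: [150, 184, 159, 153]
t=2: [299, 309, 302, 300]
t=3: [110, 106, 109, 109]
t=4: [206, 205, 206, 206]
t=5: [292, 292, 292, 292]
t=6: [129, 129, 129, 129]
t=7: [245, 245, 245, 245]
t=8: [218, 218, 218, 218]
t=9: [269, 269, 269, 269]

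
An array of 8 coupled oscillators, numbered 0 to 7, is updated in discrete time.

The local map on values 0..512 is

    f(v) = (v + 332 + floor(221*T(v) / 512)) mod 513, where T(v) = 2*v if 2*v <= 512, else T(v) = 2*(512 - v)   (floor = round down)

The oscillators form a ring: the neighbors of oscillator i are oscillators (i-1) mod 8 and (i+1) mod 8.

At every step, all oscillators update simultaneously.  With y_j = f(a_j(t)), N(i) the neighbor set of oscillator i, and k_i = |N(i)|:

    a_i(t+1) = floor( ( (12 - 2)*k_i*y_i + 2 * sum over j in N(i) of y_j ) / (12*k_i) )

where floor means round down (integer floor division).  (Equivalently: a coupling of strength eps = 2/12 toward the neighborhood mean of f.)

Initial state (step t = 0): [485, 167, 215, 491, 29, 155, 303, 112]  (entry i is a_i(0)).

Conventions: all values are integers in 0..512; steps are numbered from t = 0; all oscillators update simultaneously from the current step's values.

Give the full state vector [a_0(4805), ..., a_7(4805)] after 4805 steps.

Answer: [302, 302, 302, 302, 302, 302, 302, 302]
Key observation: The state at step 7, [302, 302, 302, 302, 302, 302, 302, 302], reappears at step 8: the system is in a cycle of period 1 from step 7 on.  Therefore the state at step 4805 equals the state at step 7 + ((4805 - 7) mod 1) = 7, which is [302, 302, 302, 302, 302, 302, 302, 302].

Derivation:
t=0: [485, 167, 215, 491, 29, 155, 303, 112]
t=1: [285, 153, 220, 323, 357, 146, 262, 74]
t=2: [296, 130, 224, 298, 290, 126, 293, 440]
t=3: [282, 95, 226, 295, 279, 94, 282, 317]
t=4: [316, 469, 267, 295, 316, 472, 316, 303]
t=5: [305, 320, 299, 300, 305, 321, 305, 302]
t=6: [302, 303, 301, 301, 302, 303, 302, 302]
t=7: [302, 302, 302, 302, 302, 302, 302, 302]
t=8: [302, 302, 302, 302, 302, 302, 302, 302]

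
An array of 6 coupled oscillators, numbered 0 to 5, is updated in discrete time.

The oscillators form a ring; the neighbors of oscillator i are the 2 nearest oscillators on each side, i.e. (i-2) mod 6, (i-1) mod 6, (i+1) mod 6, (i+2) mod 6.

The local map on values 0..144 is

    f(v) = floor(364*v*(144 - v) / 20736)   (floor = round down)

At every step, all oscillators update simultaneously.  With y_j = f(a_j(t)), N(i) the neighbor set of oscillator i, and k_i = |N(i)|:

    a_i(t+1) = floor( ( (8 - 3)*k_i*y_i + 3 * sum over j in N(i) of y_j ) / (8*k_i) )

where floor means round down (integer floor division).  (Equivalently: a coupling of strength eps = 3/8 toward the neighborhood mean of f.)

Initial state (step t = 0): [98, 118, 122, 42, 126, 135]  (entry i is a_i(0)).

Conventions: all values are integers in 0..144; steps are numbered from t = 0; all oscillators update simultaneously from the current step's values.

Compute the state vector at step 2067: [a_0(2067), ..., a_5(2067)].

Simulating step by step:
t=0: [98, 118, 122, 42, 126, 135]
t=1: [64, 53, 52, 61, 45, 36]
t=2: [84, 83, 83, 84, 79, 74]
t=3: [88, 88, 88, 88, 89, 89]
t=4: [85, 85, 85, 85, 85, 85]
t=5: [88, 88, 88, 88, 88, 88]
t=6: [86, 86, 86, 86, 86, 86]
t=7: [87, 87, 87, 87, 87, 87]
t=8: [87, 87, 87, 87, 87, 87]

Answer: [87, 87, 87, 87, 87, 87]
Key observation: The state at step 7, [87, 87, 87, 87, 87, 87], reappears at step 8: the system is in a cycle of period 1 from step 7 on.  Therefore the state at step 2067 equals the state at step 7 + ((2067 - 7) mod 1) = 7, which is [87, 87, 87, 87, 87, 87].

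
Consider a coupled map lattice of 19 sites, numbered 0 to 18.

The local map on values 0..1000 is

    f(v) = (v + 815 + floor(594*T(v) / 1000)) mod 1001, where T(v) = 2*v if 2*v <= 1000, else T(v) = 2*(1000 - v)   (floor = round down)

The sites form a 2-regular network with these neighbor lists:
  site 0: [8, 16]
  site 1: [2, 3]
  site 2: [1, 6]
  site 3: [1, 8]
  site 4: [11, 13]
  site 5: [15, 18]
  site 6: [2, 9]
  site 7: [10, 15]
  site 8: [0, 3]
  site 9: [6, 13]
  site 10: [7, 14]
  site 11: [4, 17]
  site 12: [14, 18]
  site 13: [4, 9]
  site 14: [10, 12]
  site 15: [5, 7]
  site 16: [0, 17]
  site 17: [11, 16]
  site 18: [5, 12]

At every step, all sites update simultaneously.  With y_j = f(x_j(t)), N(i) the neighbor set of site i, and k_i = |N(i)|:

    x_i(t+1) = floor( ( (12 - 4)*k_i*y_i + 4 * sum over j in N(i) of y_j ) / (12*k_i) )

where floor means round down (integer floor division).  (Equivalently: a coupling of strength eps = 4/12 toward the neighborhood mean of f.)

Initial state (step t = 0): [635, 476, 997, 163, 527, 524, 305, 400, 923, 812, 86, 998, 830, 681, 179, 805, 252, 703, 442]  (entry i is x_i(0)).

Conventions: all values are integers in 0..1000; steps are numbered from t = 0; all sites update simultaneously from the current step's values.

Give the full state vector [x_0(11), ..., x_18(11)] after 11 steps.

Answer: [843, 843, 843, 843, 843, 843, 843, 843, 843, 843, 843, 843, 843, 843, 843, 843, 843, 843, 843]

Derivation:
t=0: [635, 476, 997, 163, 527, 524, 305, 400, 923, 812, 86, 998, 830, 681, 179, 805, 252, 703, 442]
t=1: [786, 734, 765, 393, 882, 873, 597, 601, 727, 791, 150, 837, 727, 873, 277, 832, 535, 775, 812]
t=2: [863, 831, 864, 736, 837, 840, 877, 757, 831, 856, 312, 844, 788, 839, 447, 851, 885, 861, 849]
t=3: [839, 847, 839, 857, 843, 843, 838, 795, 847, 840, 605, 842, 841, 843, 752, 845, 836, 839, 844]
t=4: [843, 842, 843, 840, 843, 843, 844, 856, 842, 843, 877, 843, 845, 843, 861, 844, 844, 843, 843]
t=5: [843, 843, 843, 843, 843, 843, 843, 840, 843, 843, 838, 843, 842, 843, 840, 842, 843, 843, 843]
t=6: [843, 843, 843, 843, 843, 843, 843, 843, 843, 843, 844, 843, 843, 843, 843, 843, 843, 843, 843]
t=7: [843, 843, 843, 843, 843, 843, 843, 843, 843, 843, 843, 843, 843, 843, 843, 843, 843, 843, 843]
t=8: [843, 843, 843, 843, 843, 843, 843, 843, 843, 843, 843, 843, 843, 843, 843, 843, 843, 843, 843]
t=9: [843, 843, 843, 843, 843, 843, 843, 843, 843, 843, 843, 843, 843, 843, 843, 843, 843, 843, 843]
t=10: [843, 843, 843, 843, 843, 843, 843, 843, 843, 843, 843, 843, 843, 843, 843, 843, 843, 843, 843]
t=11: [843, 843, 843, 843, 843, 843, 843, 843, 843, 843, 843, 843, 843, 843, 843, 843, 843, 843, 843]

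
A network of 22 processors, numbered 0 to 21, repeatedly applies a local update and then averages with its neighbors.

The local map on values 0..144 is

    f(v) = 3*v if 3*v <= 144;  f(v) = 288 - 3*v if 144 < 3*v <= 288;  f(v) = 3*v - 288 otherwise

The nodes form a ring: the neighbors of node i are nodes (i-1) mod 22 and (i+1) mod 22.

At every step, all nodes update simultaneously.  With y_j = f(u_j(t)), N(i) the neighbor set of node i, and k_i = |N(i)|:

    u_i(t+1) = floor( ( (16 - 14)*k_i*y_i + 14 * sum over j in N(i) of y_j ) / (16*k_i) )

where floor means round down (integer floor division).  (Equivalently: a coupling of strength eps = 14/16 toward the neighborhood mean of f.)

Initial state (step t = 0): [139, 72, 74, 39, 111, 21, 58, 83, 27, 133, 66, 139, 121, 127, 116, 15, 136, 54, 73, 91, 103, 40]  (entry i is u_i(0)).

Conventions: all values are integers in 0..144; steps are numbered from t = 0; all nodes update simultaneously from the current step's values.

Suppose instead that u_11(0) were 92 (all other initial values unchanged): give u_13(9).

Simulating step by step:
t=0: [139, 72, 74, 39, 111, 21, 58, 83, 27, 133, 66, 92, 121, 127, 116, 15, 136, 54, 73, 91, 103, 40]
t=1: [100, 94, 90, 63, 84, 77, 58, 90, 75, 88, 65, 73, 55, 70, 67, 84, 89, 98, 70, 41, 61, 80]
t=2: [25, 13, 48, 36, 72, 72, 47, 79, 26, 71, 52, 103, 79, 101, 60, 51, 21, 44, 66, 95, 87, 57]
t=3: [77, 100, 82, 108, 87, 102, 71, 102, 64, 101, 58, 82, 22, 71, 79, 91, 124, 83, 70, 51, 55, 59]
t=4: [60, 44, 26, 34, 27, 46, 25, 77, 26, 93, 39, 84, 59, 60, 45, 60, 34, 75, 85, 104, 123, 92]
t=5: [76, 97, 112, 82, 115, 85, 94, 74, 38, 86, 34, 104, 76, 121, 111, 117, 87, 66, 42, 52, 25, 84]
t=6: [24, 47, 25, 51, 39, 31, 44, 60, 56, 98, 36, 73, 50, 55, 66, 39, 70, 78, 112, 104, 82, 63]
t=7: [114, 81, 130, 100, 114, 120, 104, 123, 64, 100, 46, 116, 101, 115, 116, 88, 84, 61, 40, 42, 59, 62]
t=8: [71, 73, 37, 69, 43, 43, 69, 62, 52, 103, 48, 74, 53, 39, 42, 45, 60, 81, 116, 116, 113, 84]
t=9: [55, 90, 79, 115, 108, 108, 111, 105, 70, 123, 56, 127, 96, 126, 126, 119, 92, 79, 53, 56, 48, 59]

Answer: u_13(9) = 126
Key observation: This trace re-runs the system from the modified initial state.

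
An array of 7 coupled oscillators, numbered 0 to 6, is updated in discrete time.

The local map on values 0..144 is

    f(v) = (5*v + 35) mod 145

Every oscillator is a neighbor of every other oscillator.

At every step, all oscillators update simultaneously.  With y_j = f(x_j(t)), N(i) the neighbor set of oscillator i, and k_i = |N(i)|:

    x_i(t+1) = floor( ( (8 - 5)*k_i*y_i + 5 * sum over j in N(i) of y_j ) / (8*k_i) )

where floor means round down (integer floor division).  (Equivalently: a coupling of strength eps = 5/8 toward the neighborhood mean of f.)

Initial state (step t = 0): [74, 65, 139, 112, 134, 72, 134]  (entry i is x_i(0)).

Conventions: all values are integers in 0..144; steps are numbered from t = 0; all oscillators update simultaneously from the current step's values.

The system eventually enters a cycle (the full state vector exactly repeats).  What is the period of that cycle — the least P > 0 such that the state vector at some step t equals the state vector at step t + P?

Answer: 14
Key observation: The state at step 34, [70, 70, 70, 70, 70, 71, 70], reappears at step 48 — and no state repeats earlier — so the cycle the system enters has period 14.

Derivation:
t=0: [74, 65, 139, 112, 134, 72, 134]
t=1: [89, 77, 59, 62, 92, 86, 92]
t=2: [55, 78, 54, 58, 60, 51, 60]
t=3: [36, 67, 34, 40, 42, 30, 42]
t=4: [75, 77, 72, 80, 83, 67, 83]
t=5: [80, 83, 76, 48, 52, 70, 52]
t=6: [39, 43, 72, 74, 40, 64, 40]
t=7: [91, 96, 96, 99, 92, 85, 92]
t=8: [62, 69, 69, 73, 63, 54, 63]
t=9: [64, 74, 74, 79, 66, 54, 66]
t=10: [80, 93, 93, 100, 82, 66, 82]
t=11: [33, 51, 51, 60, 36, 54, 36]
t=12: [41, 26, 26, 38, 45, 30, 45]
t=13: [76, 55, 55, 72, 81, 61, 81]
t=14: [68, 39, 39, 62, 35, 47, 35]
t=15: [81, 81, 81, 73, 76, 92, 76]
t=16: [46, 46, 46, 75, 79, 61, 79]
t=17: [116, 116, 116, 116, 122, 97, 122]
t=18: [46, 46, 46, 46, 54, 60, 54]
t=19: [90, 90, 90, 90, 61, 70, 61]
t=20: [54, 54, 54, 54, 54, 66, 54]
t=21: [21, 21, 21, 21, 21, 37, 21]
t=22: [133, 133, 133, 133, 133, 115, 133]
t=23: [110, 110, 110, 110, 110, 86, 110]
t=24: [7, 7, 7, 7, 7, 14, 7]
t=25: [73, 73, 73, 73, 73, 83, 73]
t=26: [100, 100, 100, 100, 100, 74, 100]
t=27: [101, 101, 101, 101, 101, 105, 101]
t=28: [107, 107, 107, 107, 107, 112, 107]
t=29: [122, 122, 122, 122, 122, 90, 122]
t=30: [63, 63, 63, 63, 63, 59, 63]
t=31: [57, 57, 57, 57, 57, 52, 57]
t=32: [27, 27, 27, 27, 27, 20, 27]
t=33: [36, 36, 36, 36, 36, 66, 36]
t=34: [70, 70, 70, 70, 70, 71, 70]
t=35: [95, 95, 95, 95, 95, 96, 95]
t=36: [75, 75, 75, 75, 75, 76, 75]
t=37: [120, 120, 120, 120, 120, 121, 120]
t=38: [55, 55, 55, 55, 55, 56, 55]
t=39: [20, 20, 20, 20, 20, 21, 20]
t=40: [135, 135, 135, 135, 135, 136, 135]
t=41: [130, 130, 130, 130, 130, 131, 130]
t=42: [105, 105, 105, 105, 105, 106, 105]
t=43: [125, 125, 125, 125, 125, 126, 125]
t=44: [80, 80, 80, 80, 80, 81, 80]
t=45: [0, 0, 0, 0, 0, 1, 0]
t=46: [35, 35, 35, 35, 35, 36, 35]
t=47: [65, 65, 65, 65, 65, 66, 65]
t=48: [70, 70, 70, 70, 70, 71, 70]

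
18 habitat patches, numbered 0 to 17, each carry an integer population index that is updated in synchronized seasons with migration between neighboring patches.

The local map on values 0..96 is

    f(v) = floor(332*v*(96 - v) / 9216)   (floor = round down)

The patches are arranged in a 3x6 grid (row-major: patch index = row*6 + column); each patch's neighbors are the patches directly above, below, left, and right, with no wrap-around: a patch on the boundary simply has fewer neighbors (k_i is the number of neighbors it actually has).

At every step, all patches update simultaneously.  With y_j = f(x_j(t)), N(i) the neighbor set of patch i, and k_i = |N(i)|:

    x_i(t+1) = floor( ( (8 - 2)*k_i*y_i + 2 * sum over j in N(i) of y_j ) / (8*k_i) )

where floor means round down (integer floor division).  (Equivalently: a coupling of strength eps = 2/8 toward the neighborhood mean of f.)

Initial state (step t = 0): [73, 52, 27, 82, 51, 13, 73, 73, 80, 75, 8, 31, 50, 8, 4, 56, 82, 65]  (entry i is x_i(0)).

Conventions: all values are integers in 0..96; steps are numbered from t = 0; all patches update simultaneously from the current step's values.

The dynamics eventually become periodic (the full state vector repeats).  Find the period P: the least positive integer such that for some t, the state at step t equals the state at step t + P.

Simulating step by step:
t=0: [73, 52, 27, 82, 51, 13, 73, 73, 80, 75, 8, 31, 50, 8, 4, 56, 82, 65]
t=1: [62, 77, 64, 47, 70, 47, 61, 58, 46, 54, 34, 65, 72, 31, 22, 69, 45, 68]
t=2: [72, 57, 72, 79, 68, 78, 75, 76, 79, 79, 75, 72, 65, 70, 61, 68, 79, 70]
t=3: [63, 74, 61, 50, 63, 53, 57, 56, 51, 49, 56, 60, 69, 65, 72, 65, 51, 62]
t=4: [72, 62, 75, 80, 75, 80, 78, 78, 80, 81, 79, 77, 69, 71, 65, 72, 80, 76]
t=5: [62, 70, 55, 47, 53, 48, 52, 52, 48, 44, 48, 51, 64, 63, 68, 59, 48, 52]
t=6: [74, 68, 79, 81, 82, 82, 80, 80, 81, 81, 82, 82, 74, 74, 70, 77, 82, 82]
t=7: [57, 63, 48, 43, 41, 41, 48, 47, 44, 43, 41, 41, 56, 57, 61, 51, 41, 41]
t=8: [79, 75, 82, 82, 81, 81, 82, 81, 81, 81, 81, 81, 80, 79, 77, 81, 81, 81]
t=9: [48, 53, 42, 41, 42, 43, 42, 44, 43, 42, 43, 43, 45, 47, 50, 43, 43, 43]
t=10: [82, 82, 81, 81, 81, 81, 81, 81, 81, 81, 81, 82, 81, 82, 82, 81, 82, 82]
t=11: [41, 41, 42, 43, 43, 42, 42, 42, 42, 43, 42, 41, 42, 41, 41, 42, 41, 41]
t=12: [81, 81, 81, 81, 81, 81, 81, 81, 81, 81, 81, 81, 81, 81, 81, 81, 81, 81]
t=13: [43, 43, 43, 43, 43, 43, 43, 43, 43, 43, 43, 43, 43, 43, 43, 43, 43, 43]
t=14: [82, 82, 82, 82, 82, 82, 82, 82, 82, 82, 82, 82, 82, 82, 82, 82, 82, 82]
t=15: [41, 41, 41, 41, 41, 41, 41, 41, 41, 41, 41, 41, 41, 41, 41, 41, 41, 41]
t=16: [81, 81, 81, 81, 81, 81, 81, 81, 81, 81, 81, 81, 81, 81, 81, 81, 81, 81]

Answer: 4
Key observation: The state at step 12, [81, 81, 81, 81, 81, 81, 81, 81, 81, 81, 81, 81, 81, 81, 81, 81, 81, 81], reappears at step 16 — and no state repeats earlier — so the cycle the system enters has period 4.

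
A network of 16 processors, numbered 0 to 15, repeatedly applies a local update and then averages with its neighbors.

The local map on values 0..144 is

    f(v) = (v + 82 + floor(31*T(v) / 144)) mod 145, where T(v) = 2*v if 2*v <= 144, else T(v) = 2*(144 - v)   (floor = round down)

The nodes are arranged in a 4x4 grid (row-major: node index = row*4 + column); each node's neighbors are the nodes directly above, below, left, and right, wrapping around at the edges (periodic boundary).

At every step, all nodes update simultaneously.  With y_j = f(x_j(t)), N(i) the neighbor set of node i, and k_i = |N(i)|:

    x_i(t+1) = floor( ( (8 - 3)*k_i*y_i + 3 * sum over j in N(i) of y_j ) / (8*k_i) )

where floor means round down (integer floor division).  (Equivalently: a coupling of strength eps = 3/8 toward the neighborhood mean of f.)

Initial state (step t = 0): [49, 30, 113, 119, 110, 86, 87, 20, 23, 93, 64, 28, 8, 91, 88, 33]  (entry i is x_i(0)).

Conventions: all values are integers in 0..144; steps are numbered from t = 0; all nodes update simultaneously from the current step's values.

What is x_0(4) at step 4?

Simulating step by step:
t=0: [49, 30, 113, 119, 110, 86, 87, 20, 23, 93, 64, 28, 8, 91, 88, 33]
t=1: [36, 93, 66, 70, 64, 56, 53, 96, 101, 54, 42, 111, 86, 60, 55, 111]
t=2: [98, 50, 30, 49, 41, 20, 30, 46, 49, 30, 98, 68, 54, 25, 33, 53]
t=3: [49, 42, 102, 22, 103, 105, 104, 29, 33, 104, 72, 28, 26, 98, 109, 24]
t=4: [44, 105, 70, 99, 65, 65, 62, 109, 114, 62, 53, 114, 103, 69, 63, 111]

Answer: x_0(4) = 44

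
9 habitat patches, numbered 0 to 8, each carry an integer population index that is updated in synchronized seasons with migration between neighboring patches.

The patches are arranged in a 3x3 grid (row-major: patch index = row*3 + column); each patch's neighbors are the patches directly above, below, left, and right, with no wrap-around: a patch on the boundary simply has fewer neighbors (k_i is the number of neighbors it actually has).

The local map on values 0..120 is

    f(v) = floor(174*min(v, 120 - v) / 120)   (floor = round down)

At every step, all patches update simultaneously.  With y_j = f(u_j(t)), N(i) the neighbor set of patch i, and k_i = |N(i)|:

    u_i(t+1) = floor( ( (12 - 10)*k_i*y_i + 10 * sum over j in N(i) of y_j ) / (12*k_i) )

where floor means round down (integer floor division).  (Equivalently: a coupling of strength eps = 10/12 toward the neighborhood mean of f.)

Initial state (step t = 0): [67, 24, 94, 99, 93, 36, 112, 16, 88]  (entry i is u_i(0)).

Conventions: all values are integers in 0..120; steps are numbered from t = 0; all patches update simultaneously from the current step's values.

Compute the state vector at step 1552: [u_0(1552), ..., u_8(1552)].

Answer: [50, 50, 50, 50, 50, 50, 50, 50, 50]
Key observation: The state at step 23, [72, 72, 72, 72, 72, 72, 72, 72, 72], reappears at step 33: the system is in a cycle of period 10 from step 23 on.  Therefore the state at step 1552 equals the state at step 23 + ((1552 - 23) mod 10) = 32, which is [50, 50, 50, 50, 50, 50, 50, 50, 50].

Derivation:
t=0: [67, 24, 94, 99, 93, 36, 112, 16, 88]
t=1: [39, 47, 42, 40, 35, 42, 23, 30, 38]
t=2: [61, 57, 63, 48, 56, 55, 47, 45, 52]
t=3: [77, 82, 80, 76, 74, 79, 67, 73, 72]
t=4: [59, 60, 57, 67, 62, 63, 67, 69, 64]
t=5: [82, 84, 84, 80, 80, 82, 74, 79, 78]
t=6: [55, 54, 53, 59, 56, 56, 59, 60, 57]
t=7: [81, 78, 78, 82, 82, 79, 85, 83, 83]
t=8: [57, 57, 59, 53, 56, 56, 53, 52, 55]
t=9: [79, 82, 82, 79, 78, 81, 75, 78, 78]
t=10: [57, 57, 55, 60, 57, 57, 60, 61, 58]
t=11: [84, 81, 81, 84, 83, 81, 86, 84, 83]
t=12: [53, 54, 56, 51, 53, 54, 51, 51, 53]
t=13: [75, 77, 78, 74, 75, 77, 73, 74, 75]
t=14: [64, 63, 61, 66, 64, 63, 66, 66, 64]
t=15: [80, 82, 82, 79, 80, 82, 78, 79, 80]
t=16: [57, 56, 55, 58, 57, 56, 59, 58, 57]
t=17: [82, 81, 80, 83, 82, 81, 84, 83, 82]
t=18: [54, 56, 56, 53, 54, 56, 52, 53, 54]
t=19: [78, 79, 81, 76, 78, 79, 75, 76, 78]
t=20: [60, 58, 58, 61, 60, 58, 63, 61, 60]
t=21: [84, 85, 84, 85, 84, 85, 84, 85, 84]
t=22: [50, 51, 50, 51, 50, 51, 50, 51, 50]
t=23: [72, 72, 72, 72, 72, 72, 72, 72, 72]
t=24: [69, 69, 69, 69, 69, 69, 69, 69, 69]
t=25: [73, 73, 73, 73, 73, 73, 73, 73, 73]
t=26: [68, 68, 68, 68, 68, 68, 68, 68, 68]
t=27: [75, 75, 75, 75, 75, 75, 75, 75, 75]
t=28: [65, 65, 65, 65, 65, 65, 65, 65, 65]
t=29: [79, 79, 79, 79, 79, 79, 79, 79, 79]
t=30: [59, 59, 59, 59, 59, 59, 59, 59, 59]
t=31: [85, 85, 85, 85, 85, 85, 85, 85, 85]
t=32: [50, 50, 50, 50, 50, 50, 50, 50, 50]
t=33: [72, 72, 72, 72, 72, 72, 72, 72, 72]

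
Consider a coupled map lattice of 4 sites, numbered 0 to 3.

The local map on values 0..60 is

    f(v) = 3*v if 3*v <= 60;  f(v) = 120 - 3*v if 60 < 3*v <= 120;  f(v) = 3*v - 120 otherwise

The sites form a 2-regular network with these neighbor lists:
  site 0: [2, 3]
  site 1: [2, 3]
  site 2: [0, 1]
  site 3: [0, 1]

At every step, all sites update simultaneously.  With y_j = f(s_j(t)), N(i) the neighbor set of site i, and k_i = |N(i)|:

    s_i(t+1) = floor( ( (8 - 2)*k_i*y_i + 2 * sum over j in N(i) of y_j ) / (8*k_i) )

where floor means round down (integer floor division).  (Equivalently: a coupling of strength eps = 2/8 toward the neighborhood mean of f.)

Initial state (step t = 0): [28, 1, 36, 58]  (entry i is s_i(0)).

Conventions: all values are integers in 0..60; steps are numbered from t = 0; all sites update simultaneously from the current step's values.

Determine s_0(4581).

Simulating step by step:
t=0: [28, 1, 36, 58]
t=1: [35, 10, 13, 45]
t=2: [18, 29, 34, 16]
t=3: [48, 33, 24, 46]
t=4: [26, 24, 41, 19]
t=5: [39, 43, 13, 54]
t=6: [12, 16, 30, 33]
t=7: [33, 42, 33, 26]
t=8: [23, 12, 19, 34]
t=9: [47, 36, 53, 24]
t=10: [26, 19, 33, 40]
t=11: [34, 45, 28, 12]
t=12: [22, 20, 31, 31]
t=13: [47, 51, 34, 34]
t=14: [20, 29, 20, 20]
t=15: [60, 39, 56, 56]
t=16: [57, 14, 43, 43]
t=17: [40, 33, 18, 18]
t=18: [13, 29, 43, 43]
t=19: [31, 27, 15, 15]
t=20: [31, 40, 42, 42]
t=21: [21, 1, 7, 7]
t=22: [48, 7, 23, 23]
t=23: [30, 28, 43, 43]
t=24: [24, 29, 15, 15]
t=25: [47, 36, 43, 43]
t=26: [18, 11, 10, 10]
t=27: [48, 32, 33, 33]
t=28: [23, 23, 21, 21]
t=29: [52, 52, 55, 55]
t=30: [38, 38, 42, 42]
t=31: [6, 6, 6, 6]
t=32: [18, 18, 18, 18]
t=33: [54, 54, 54, 54]
t=34: [42, 42, 42, 42]
t=35: [6, 6, 6, 6]

Answer: s_0(4581) = 54
Key observation: The state at step 31, [6, 6, 6, 6], reappears at step 35: the system is in a cycle of period 4 from step 31 on.  Therefore the state at step 4581 equals the state at step 31 + ((4581 - 31) mod 4) = 33, which is [54, 54, 54, 54].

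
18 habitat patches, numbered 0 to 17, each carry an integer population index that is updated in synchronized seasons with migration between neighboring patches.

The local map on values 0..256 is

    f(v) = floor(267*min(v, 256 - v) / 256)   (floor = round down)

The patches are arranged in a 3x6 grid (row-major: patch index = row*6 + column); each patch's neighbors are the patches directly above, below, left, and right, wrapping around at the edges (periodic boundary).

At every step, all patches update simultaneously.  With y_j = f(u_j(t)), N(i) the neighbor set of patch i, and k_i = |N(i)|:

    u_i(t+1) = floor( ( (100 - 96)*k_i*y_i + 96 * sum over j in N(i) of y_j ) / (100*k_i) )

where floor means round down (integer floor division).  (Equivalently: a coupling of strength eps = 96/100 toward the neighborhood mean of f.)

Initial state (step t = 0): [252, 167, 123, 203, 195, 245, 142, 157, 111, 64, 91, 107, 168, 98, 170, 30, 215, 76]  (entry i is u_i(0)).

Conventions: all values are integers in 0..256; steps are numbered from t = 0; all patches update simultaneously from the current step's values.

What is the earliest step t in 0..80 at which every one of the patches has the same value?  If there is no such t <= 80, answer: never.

Answer: 16
Key observation: Synchronization is absorbing here: once all patches are equal they stay equal, and step 16 is the first all-equal step.

Derivation:
t=0: [252, 167, 123, 203, 195, 245, 142, 157, 111, 64, 91, 107, 168, 98, 170, 30, 215, 76]  (not all equal)
t=1: [75, 84, 89, 71, 51, 62, 78, 106, 97, 73, 71, 76, 76, 94, 93, 61, 65, 64]  (not all equal)
t=2: [77, 94, 89, 71, 69, 68, 86, 92, 93, 77, 68, 71, 80, 93, 88, 77, 64, 72]  (not all equal)
t=3: [84, 91, 89, 80, 70, 74, 83, 94, 89, 80, 72, 75, 84, 91, 91, 77, 73, 73]  (not all equal)
t=4: [86, 92, 90, 82, 77, 78, 87, 91, 91, 82, 77, 78, 85, 93, 89, 83, 76, 79]  (not all equal)
t=5: [88, 93, 91, 85, 81, 82, 88, 93, 91, 86, 81, 83, 89, 92, 92, 85, 81, 82]  (not all equal)
t=6: [91, 94, 93, 88, 85, 86, 91, 94, 93, 88, 85, 86, 90, 94, 92, 88, 85, 86]  (not all equal)
t=7: [93, 96, 95, 91, 88, 89, 93, 96, 95, 91, 88, 89, 93, 96, 95, 91, 88, 89]  (not all equal)
t=8: [96, 98, 98, 94, 91, 92, 96, 98, 98, 94, 91, 92, 96, 98, 98, 94, 91, 92]  (not all equal)
t=9: [99, 101, 101, 98, 95, 95, 99, 101, 101, 98, 95, 95, 99, 101, 101, 98, 95, 95]  (not all equal)
t=10: [102, 104, 104, 102, 99, 99, 102, 104, 104, 102, 99, 99, 102, 104, 104, 102, 99, 99]  (not all equal)
t=11: [105, 107, 107, 105, 103, 103, 105, 107, 107, 105, 103, 103, 105, 107, 107, 105, 103, 103]  (not all equal)
t=12: [109, 110, 110, 109, 107, 107, 109, 110, 110, 109, 107, 107, 109, 110, 110, 109, 107, 107]  (not all equal)
t=13: [112, 113, 113, 112, 111, 111, 112, 113, 113, 112, 111, 111, 112, 113, 113, 112, 111, 111]  (not all equal)
t=14: [116, 116, 116, 116, 115, 115, 116, 116, 116, 116, 115, 115, 116, 116, 116, 116, 115, 115]  (not all equal)
t=15: [119, 120, 120, 119, 119, 119, 119, 120, 120, 119, 119, 119, 119, 120, 120, 119, 119, 119]  (not all equal)
t=16: [124, 124, 124, 124, 124, 124, 124, 124, 124, 124, 124, 124, 124, 124, 124, 124, 124, 124]  (all equal)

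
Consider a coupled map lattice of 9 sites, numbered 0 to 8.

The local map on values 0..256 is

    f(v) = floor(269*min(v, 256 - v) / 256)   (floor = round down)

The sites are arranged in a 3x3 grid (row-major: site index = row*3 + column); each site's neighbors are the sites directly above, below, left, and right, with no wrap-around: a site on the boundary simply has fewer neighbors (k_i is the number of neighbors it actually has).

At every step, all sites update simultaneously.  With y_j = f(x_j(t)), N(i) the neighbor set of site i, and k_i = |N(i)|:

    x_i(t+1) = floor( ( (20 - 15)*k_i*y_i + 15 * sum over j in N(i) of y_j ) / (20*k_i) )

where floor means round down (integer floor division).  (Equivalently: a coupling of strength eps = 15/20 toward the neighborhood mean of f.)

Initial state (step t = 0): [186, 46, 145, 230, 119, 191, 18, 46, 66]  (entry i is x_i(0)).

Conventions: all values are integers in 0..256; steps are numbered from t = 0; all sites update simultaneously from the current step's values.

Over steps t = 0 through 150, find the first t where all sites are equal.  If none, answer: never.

Simulating step by step:
t=0: [186, 46, 145, 230, 119, 191, 18, 46, 66]  (not all equal)
t=1: [46, 90, 72, 60, 67, 94, 32, 65, 60]  (not all equal)
t=2: [70, 71, 90, 53, 78, 76, 57, 58, 78]  (not all equal)
t=3: [66, 80, 80, 67, 70, 83, 57, 70, 72]  (not all equal)
t=4: [75, 77, 85, 67, 77, 79, 68, 70, 78]  (not all equal)
t=5: [75, 81, 83, 74, 77, 83, 71, 76, 78]  (not all equal)
t=6: [80, 82, 86, 77, 81, 83, 77, 78, 82]  (not all equal)
t=7: [83, 86, 87, 82, 83, 87, 80, 83, 84]  (not all equal)
t=8: [87, 88, 90, 86, 88, 89, 85, 86, 88]  (not all equal)
t=9: [91, 92, 92, 90, 91, 92, 89, 90, 91]  (not all equal)
t=10: [95, 95, 96, 94, 95, 95, 93, 94, 95]  (not all equal)
t=11: [98, 99, 99, 98, 98, 99, 97, 98, 98]  (not all equal)
t=12: [102, 103, 104, 101, 102, 103, 101, 101, 102]  (not all equal)
t=13: [107, 107, 108, 106, 107, 107, 106, 106, 107]  (not all equal)
t=14: [111, 112, 112, 111, 111, 112, 111, 111, 111]  (not all equal)
t=15: [116, 116, 117, 116, 116, 116, 116, 116, 116]  (not all equal)
t=16: [121, 121, 121, 121, 121, 121, 121, 121, 121]  (all equal)

Answer: 16
Key observation: Synchronization is absorbing here: once all sites are equal they stay equal, and step 16 is the first all-equal step.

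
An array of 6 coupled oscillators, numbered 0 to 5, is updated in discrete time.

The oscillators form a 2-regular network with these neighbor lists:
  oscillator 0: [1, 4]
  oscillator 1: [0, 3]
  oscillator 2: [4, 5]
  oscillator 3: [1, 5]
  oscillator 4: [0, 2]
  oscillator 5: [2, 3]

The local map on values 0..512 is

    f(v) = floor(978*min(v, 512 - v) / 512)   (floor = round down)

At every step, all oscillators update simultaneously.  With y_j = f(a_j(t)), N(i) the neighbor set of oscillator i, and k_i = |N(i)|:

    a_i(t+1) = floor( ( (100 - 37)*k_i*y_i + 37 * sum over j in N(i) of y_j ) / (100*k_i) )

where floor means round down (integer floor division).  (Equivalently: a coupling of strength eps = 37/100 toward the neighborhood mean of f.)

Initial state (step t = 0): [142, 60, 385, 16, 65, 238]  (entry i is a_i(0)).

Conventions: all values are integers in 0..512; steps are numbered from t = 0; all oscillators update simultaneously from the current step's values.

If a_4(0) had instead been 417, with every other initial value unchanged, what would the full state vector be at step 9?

Answer: [386, 395, 344, 428, 407, 362]
Key observation: This trace re-runs the system from the modified initial state.

Derivation:
t=0: [142, 60, 385, 16, 417, 238]
t=1: [225, 127, 269, 123, 208, 336]
t=2: [388, 275, 427, 254, 415, 340]
t=3: [266, 418, 196, 449, 190, 326]
t=4: [395, 221, 368, 174, 384, 315]
t=5: [263, 368, 287, 356, 245, 349]
t=6: [436, 316, 414, 295, 461, 330]
t=7: [178, 339, 199, 394, 122, 329]
t=8: [318, 312, 347, 267, 279, 331]
t=9: [386, 395, 344, 428, 407, 362]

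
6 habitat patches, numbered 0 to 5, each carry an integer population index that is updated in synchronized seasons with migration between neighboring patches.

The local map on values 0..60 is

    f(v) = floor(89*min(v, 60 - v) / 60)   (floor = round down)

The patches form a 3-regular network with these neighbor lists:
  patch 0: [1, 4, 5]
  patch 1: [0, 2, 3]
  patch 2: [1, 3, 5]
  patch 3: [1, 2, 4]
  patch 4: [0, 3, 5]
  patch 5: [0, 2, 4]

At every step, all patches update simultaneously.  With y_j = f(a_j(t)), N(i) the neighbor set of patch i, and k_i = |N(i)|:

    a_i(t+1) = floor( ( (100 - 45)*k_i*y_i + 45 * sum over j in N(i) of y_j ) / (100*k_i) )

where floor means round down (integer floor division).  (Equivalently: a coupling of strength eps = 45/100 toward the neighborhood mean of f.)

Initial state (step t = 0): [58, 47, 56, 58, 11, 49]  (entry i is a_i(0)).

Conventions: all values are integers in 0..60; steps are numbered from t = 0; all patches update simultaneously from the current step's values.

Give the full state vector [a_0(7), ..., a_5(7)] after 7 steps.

Simulating step by step:
t=0: [58, 47, 56, 58, 11, 49]
t=1: [8, 11, 8, 7, 11, 12]
t=2: [13, 13, 12, 11, 14, 15]
t=3: [19, 18, 17, 17, 19, 20]
t=4: [27, 26, 25, 25, 27, 28]
t=5: [39, 38, 37, 37, 39, 40]
t=6: [30, 32, 32, 33, 31, 30]
t=7: [43, 41, 41, 40, 42, 43]

Answer: [43, 41, 41, 40, 42, 43]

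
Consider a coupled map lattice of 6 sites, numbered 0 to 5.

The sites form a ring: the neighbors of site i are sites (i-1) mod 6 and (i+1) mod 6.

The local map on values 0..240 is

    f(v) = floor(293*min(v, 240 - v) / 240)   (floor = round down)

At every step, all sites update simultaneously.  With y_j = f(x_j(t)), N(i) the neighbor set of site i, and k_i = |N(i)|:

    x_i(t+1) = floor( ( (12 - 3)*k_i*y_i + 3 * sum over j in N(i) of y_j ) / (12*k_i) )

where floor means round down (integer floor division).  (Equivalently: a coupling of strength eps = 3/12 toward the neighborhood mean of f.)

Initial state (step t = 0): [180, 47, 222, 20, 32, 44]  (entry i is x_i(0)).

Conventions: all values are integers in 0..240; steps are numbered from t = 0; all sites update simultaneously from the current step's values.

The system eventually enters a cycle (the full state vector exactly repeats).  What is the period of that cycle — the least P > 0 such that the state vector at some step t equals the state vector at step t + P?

Answer: 4
Key observation: The state at step 22, [143, 142, 142, 143, 144, 144], reappears at step 26 — and no state repeats earlier — so the cycle the system enters has period 4.

Derivation:
t=0: [180, 47, 222, 20, 32, 44]
t=1: [68, 54, 25, 25, 38, 53]
t=2: [78, 62, 34, 32, 46, 64]
t=3: [90, 73, 45, 41, 56, 77]
t=4: [104, 87, 57, 52, 69, 92]
t=5: [121, 103, 72, 66, 84, 110]
t=6: [141, 122, 90, 83, 103, 131]
t=7: [124, 136, 112, 105, 123, 130]
t=8: [138, 129, 133, 130, 139, 135]
t=9: [125, 133, 131, 132, 125, 126]
t=10: [138, 131, 132, 132, 138, 139]
t=11: [125, 131, 131, 130, 124, 123]
t=12: [139, 133, 133, 134, 140, 141]
t=13: [123, 129, 129, 128, 122, 120]
t=14: [141, 135, 135, 136, 143, 145]
t=15: [120, 127, 127, 125, 118, 116]
t=16: [144, 138, 137, 140, 143, 142]
t=17: [118, 123, 124, 121, 118, 118]
t=18: [143, 142, 141, 144, 144, 144]
t=19: [118, 119, 119, 117, 117, 117]
t=20: [143, 144, 144, 142, 142, 142]
t=21: [118, 117, 117, 118, 119, 118]
t=22: [143, 142, 142, 143, 144, 144]
t=23: [118, 118, 118, 118, 117, 117]
t=24: [143, 144, 144, 143, 142, 142]
t=25: [118, 117, 117, 118, 118, 118]
t=26: [143, 142, 142, 143, 144, 144]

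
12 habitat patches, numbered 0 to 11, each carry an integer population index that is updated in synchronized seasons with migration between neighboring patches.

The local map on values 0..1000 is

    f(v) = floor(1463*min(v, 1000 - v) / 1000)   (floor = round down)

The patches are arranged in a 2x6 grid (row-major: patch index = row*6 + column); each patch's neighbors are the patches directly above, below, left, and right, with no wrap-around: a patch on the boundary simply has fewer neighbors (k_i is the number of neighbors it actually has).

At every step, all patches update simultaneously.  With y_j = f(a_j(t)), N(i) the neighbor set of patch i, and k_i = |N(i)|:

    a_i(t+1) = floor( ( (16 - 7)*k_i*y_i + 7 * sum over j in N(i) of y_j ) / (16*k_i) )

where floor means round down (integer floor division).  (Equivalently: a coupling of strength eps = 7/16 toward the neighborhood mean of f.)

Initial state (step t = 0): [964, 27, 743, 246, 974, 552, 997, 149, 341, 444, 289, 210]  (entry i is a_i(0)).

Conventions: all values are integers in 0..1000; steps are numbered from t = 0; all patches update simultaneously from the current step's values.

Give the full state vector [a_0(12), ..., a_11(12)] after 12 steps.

Simulating step by step:
t=0: [964, 27, 743, 246, 974, 552, 997, 149, 341, 444, 289, 210]
t=1: [38, 115, 341, 356, 230, 443, 61, 200, 461, 551, 382, 408]
t=2: [87, 217, 478, 509, 440, 568, 125, 300, 590, 624, 545, 599]
t=3: [180, 362, 631, 679, 655, 624, 225, 406, 582, 598, 633, 613]
t=4: [335, 501, 537, 501, 510, 543, 372, 547, 594, 566, 543, 555]
t=5: [554, 677, 680, 706, 704, 674, 558, 644, 621, 646, 667, 658]
t=6: [611, 504, 475, 448, 446, 471, 619, 536, 531, 505, 485, 491]
t=7: [600, 690, 691, 670, 666, 687, 586, 668, 691, 706, 704, 709]
t=8: [560, 476, 456, 470, 474, 456, 574, 493, 453, 441, 439, 433]
t=9: [650, 687, 673, 678, 680, 665, 648, 694, 668, 653, 648, 642]
t=10: [500, 466, 474, 476, 478, 492, 498, 463, 481, 499, 507, 513]
t=11: [719, 689, 693, 700, 704, 713, 717, 688, 701, 719, 717, 715]
t=12: [421, 447, 446, 434, 428, 421, 422, 446, 437, 419, 416, 416]

Answer: [421, 447, 446, 434, 428, 421, 422, 446, 437, 419, 416, 416]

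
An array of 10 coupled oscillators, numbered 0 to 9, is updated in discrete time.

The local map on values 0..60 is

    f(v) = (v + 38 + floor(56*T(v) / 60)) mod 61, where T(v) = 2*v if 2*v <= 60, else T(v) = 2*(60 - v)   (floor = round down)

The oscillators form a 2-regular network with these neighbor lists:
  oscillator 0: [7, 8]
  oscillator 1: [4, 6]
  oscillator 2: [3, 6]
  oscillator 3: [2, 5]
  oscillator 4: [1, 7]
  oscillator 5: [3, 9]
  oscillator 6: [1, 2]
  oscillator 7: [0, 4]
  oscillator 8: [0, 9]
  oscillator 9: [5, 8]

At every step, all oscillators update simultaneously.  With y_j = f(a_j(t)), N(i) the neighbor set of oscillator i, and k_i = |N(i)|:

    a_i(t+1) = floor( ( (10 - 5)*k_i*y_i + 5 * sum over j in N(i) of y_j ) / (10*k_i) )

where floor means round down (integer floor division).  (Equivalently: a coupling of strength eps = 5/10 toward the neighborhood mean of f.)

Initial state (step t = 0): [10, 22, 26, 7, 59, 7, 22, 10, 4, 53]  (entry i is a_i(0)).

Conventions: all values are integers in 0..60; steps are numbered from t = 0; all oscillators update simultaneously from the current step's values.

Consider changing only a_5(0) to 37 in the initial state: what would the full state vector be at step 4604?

Simulating step by step:
t=0: [10, 22, 26, 7, 59, 37, 22, 10, 4, 53]
t=1: [16, 39, 50, 55, 29, 53, 42, 13, 36, 47]
t=2: [28, 55, 45, 42, 47, 43, 51, 27, 46, 49]
t=3: [54, 43, 49, 51, 47, 50, 44, 53, 50, 48]
t=4: [43, 50, 46, 44, 47, 45, 49, 44, 44, 46]
t=5: [50, 46, 48, 49, 47, 49, 46, 49, 50, 49]
t=6: [45, 48, 47, 46, 47, 46, 48, 46, 45, 45]
t=7: [49, 47, 48, 48, 48, 49, 47, 49, 50, 49]
t=8: [45, 47, 47, 46, 47, 46, 47, 46, 45, 45]
t=9: [49, 48, 48, 48, 48, 49, 48, 49, 50, 49]
t=10: [45, 47, 47, 46, 46, 46, 47, 46, 45, 45]
t=11: [49, 48, 48, 48, 48, 49, 48, 49, 50, 49]

Answer: [45, 47, 47, 46, 46, 46, 47, 46, 45, 45]
Key observation: The state at step 9, [49, 48, 48, 48, 48, 49, 48, 49, 50, 49], reappears at step 11: the system is in a cycle of period 2 from step 9 on.  Therefore the state at step 4604 equals the state at step 9 + ((4604 - 9) mod 2) = 10, which is [45, 47, 47, 46, 46, 46, 47, 46, 45, 45].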